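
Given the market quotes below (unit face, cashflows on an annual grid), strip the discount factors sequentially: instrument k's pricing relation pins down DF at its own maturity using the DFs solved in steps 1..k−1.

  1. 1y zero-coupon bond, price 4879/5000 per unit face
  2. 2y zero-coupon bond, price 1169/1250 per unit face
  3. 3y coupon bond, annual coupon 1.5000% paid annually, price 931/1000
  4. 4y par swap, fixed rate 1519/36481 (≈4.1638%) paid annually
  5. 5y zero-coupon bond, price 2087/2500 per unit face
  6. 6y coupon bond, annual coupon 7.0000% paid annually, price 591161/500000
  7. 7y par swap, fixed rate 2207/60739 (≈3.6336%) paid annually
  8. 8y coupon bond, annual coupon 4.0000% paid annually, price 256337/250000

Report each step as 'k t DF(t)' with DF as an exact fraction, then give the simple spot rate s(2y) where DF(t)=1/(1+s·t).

1 1 4879/5000
2 2 1169/1250
3 3 889/1000
4 4 8481/10000
5 5 2087/2500
6 6 8117/10000
7 7 7793/10000
8 8 7523/10000
s(2y) = (1/(1169/1250) − 1)/(2) = 81/2338 ≈ 3.4645%

step 1 [1y] zero: DF = P = 4879/5000 ≈ 0.975800
step 2 [2y] zero: DF = P = 1169/1250 ≈ 0.935200
step 3 [3y] bond c/1=3/200: DF=(931/1000 − 3/200·(0.975800+0.935200))/(1+3/200) = 889/1000 ≈ 0.889000
step 4 [4y] swap r/1=1519/36481: DF=(1 − 1519/36481·(0.975800+0.935200+0.889000))/(1+1519/36481) = 8481/10000 ≈ 0.848100
step 5 [5y] zero: DF = P = 2087/2500 ≈ 0.834800
step 6 [6y] bond c/1=7/100: DF=(591161/500000 − 7/100·(0.975800+0.935200+0.889000+0.848100+0.834800))/(1+7/100) = 8117/10000 ≈ 0.811700
step 7 [7y] swap r/1=2207/60739: DF=(1 − 2207/60739·(0.975800+0.935200+0.889000+0.848100+0.834800+0.811700))/(1+2207/60739) = 7793/10000 ≈ 0.779300
step 8 [8y] bond c/1=1/25: DF=(256337/250000 − 1/25·(0.975800+0.935200+0.889000+0.848100+0.834800+0.811700+0.779300))/(1+1/25) = 7523/10000 ≈ 0.752300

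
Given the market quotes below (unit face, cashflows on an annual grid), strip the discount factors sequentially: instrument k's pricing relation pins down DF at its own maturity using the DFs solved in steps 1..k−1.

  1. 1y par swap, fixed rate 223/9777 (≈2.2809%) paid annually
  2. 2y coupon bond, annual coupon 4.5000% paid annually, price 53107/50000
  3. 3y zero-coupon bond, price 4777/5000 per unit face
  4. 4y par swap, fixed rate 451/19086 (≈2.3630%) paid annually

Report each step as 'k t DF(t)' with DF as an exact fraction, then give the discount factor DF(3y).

step 1 [1y] swap r/1=223/9777: DF=(1 − 223/9777·(0))/(1+223/9777) = 9777/10000 ≈ 0.977700
step 2 [2y] bond c/1=9/200: DF=(53107/50000 − 9/200·(0.977700))/(1+9/200) = 9743/10000 ≈ 0.974300
step 3 [3y] zero: DF = P = 4777/5000 ≈ 0.955400
step 4 [4y] swap r/1=451/19086: DF=(1 − 451/19086·(0.977700+0.974300+0.955400))/(1+451/19086) = 4549/5000 ≈ 0.909800

1 1 9777/10000
2 2 9743/10000
3 3 4777/5000
4 4 4549/5000
DF(3y) = 4777/5000 ≈ 0.955400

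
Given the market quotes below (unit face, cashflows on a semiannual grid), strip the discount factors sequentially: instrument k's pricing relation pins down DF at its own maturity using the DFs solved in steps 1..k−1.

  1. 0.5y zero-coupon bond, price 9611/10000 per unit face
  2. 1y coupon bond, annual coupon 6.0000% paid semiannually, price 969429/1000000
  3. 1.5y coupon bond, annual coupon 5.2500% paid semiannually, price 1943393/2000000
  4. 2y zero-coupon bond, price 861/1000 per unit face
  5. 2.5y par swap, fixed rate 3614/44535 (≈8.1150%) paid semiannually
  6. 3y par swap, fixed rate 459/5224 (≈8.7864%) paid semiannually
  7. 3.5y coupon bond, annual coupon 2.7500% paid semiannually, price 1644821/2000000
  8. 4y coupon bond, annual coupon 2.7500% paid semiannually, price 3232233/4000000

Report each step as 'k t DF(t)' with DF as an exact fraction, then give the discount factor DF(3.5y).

step 1 [0.5y] zero: DF = P = 9611/10000 ≈ 0.961100
step 2 [1y] bond c/2=3/100: DF=(969429/1000000 − 3/100·(0.961100))/(1+3/100) = 2283/2500 ≈ 0.913200
step 3 [1.5y] bond c/2=21/800: DF=(1943393/2000000 − 21/800·(0.961100+0.913200))/(1+21/800) = 8989/10000 ≈ 0.898900
step 4 [2y] zero: DF = P = 861/1000 ≈ 0.861000
step 5 [2.5y] swap r/2=1807/44535: DF=(1 − 1807/44535·(0.961100+0.913200+0.898900+0.861000))/(1+1807/44535) = 8193/10000 ≈ 0.819300
step 6 [3y] swap r/2=459/10448: DF=(1 − 459/10448·(0.961100+0.913200+0.898900+0.861000+0.819300))/(1+459/10448) = 1541/2000 ≈ 0.770500
step 7 [3.5y] bond c/2=11/800: DF=(1644821/2000000 − 11/800·(0.961100+0.913200+0.898900+0.861000+0.819300+0.770500))/(1+11/800) = 1851/2500 ≈ 0.740400
step 8 [4y] bond c/2=11/800: DF=(3232233/4000000 − 11/800·(0.961100+0.913200+0.898900+0.861000+0.819300+0.770500+0.740400))/(1+11/800) = 3581/5000 ≈ 0.716200

1 1/2 9611/10000
2 1 2283/2500
3 3/2 8989/10000
4 2 861/1000
5 5/2 8193/10000
6 3 1541/2000
7 7/2 1851/2500
8 4 3581/5000
DF(3.5y) = 1851/2500 ≈ 0.740400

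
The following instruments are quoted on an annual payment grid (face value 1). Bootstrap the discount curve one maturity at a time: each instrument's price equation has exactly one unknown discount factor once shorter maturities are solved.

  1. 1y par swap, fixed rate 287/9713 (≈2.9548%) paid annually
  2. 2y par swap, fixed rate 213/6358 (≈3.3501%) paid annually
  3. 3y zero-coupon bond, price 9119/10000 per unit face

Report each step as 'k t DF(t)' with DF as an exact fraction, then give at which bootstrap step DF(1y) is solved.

1 1 9713/10000
2 2 9361/10000
3 3 9119/10000
DF(1y) is solved at step 1

step 1 [1y] swap r/1=287/9713: DF=(1 − 287/9713·(0))/(1+287/9713) = 9713/10000 ≈ 0.971300
step 2 [2y] swap r/1=213/6358: DF=(1 − 213/6358·(0.971300))/(1+213/6358) = 9361/10000 ≈ 0.936100
step 3 [3y] zero: DF = P = 9119/10000 ≈ 0.911900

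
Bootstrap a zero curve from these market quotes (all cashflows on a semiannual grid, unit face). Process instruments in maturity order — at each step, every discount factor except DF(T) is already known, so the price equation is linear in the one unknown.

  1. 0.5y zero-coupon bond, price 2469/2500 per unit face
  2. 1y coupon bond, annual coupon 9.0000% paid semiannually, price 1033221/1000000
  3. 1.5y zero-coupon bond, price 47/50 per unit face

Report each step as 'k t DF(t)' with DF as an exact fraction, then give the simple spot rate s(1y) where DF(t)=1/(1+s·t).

step 1 [0.5y] zero: DF = P = 2469/2500 ≈ 0.987600
step 2 [1y] bond c/2=9/200: DF=(1033221/1000000 − 9/200·(0.987600))/(1+9/200) = 4731/5000 ≈ 0.946200
step 3 [1.5y] zero: DF = P = 47/50 ≈ 0.940000

1 1/2 2469/2500
2 1 4731/5000
3 3/2 47/50
s(1y) = (1/(4731/5000) − 1)/(1) = 269/4731 ≈ 5.6859%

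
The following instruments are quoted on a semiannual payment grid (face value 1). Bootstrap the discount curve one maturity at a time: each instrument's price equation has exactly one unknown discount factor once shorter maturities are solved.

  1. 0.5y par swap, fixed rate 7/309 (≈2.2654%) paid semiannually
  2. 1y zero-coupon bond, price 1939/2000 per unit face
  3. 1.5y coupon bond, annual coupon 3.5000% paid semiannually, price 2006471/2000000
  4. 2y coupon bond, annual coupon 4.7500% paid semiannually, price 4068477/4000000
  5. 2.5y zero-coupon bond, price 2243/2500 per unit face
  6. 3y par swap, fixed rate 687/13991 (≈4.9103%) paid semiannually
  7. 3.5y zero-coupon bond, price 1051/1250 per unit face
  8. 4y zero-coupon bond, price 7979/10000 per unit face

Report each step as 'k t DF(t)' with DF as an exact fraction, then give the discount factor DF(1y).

step 1 [0.5y] swap r/2=7/618: DF=(1 − 7/618·(0))/(1+7/618) = 618/625 ≈ 0.988800
step 2 [1y] zero: DF = P = 1939/2000 ≈ 0.969500
step 3 [1.5y] bond c/2=7/400: DF=(2006471/2000000 − 7/400·(0.988800+0.969500))/(1+7/400) = 9523/10000 ≈ 0.952300
step 4 [2y] bond c/2=19/800: DF=(4068477/4000000 − 19/800·(0.988800+0.969500+0.952300))/(1+19/800) = 463/500 ≈ 0.926000
step 5 [2.5y] zero: DF = P = 2243/2500 ≈ 0.897200
step 6 [3y] swap r/2=687/27982: DF=(1 − 687/27982·(0.988800+0.969500+0.952300+0.926000+0.897200))/(1+687/27982) = 4313/5000 ≈ 0.862600
step 7 [3.5y] zero: DF = P = 1051/1250 ≈ 0.840800
step 8 [4y] zero: DF = P = 7979/10000 ≈ 0.797900

1 1/2 618/625
2 1 1939/2000
3 3/2 9523/10000
4 2 463/500
5 5/2 2243/2500
6 3 4313/5000
7 7/2 1051/1250
8 4 7979/10000
DF(1y) = 1939/2000 ≈ 0.969500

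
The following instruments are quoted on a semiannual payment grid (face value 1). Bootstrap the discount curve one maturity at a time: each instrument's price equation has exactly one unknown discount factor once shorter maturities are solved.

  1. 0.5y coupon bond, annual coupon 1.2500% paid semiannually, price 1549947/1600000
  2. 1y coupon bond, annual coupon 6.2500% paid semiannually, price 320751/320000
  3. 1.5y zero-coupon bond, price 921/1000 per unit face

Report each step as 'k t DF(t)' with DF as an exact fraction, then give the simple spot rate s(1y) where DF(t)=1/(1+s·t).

1 1/2 9627/10000
2 1 2357/2500
3 3/2 921/1000
s(1y) = (1/(2357/2500) − 1)/(1) = 143/2357 ≈ 6.0670%

step 1 [0.5y] bond c/2=1/160: DF=(1549947/1600000 − 1/160·(0))/(1+1/160) = 9627/10000 ≈ 0.962700
step 2 [1y] bond c/2=1/32: DF=(320751/320000 − 1/32·(0.962700))/(1+1/32) = 2357/2500 ≈ 0.942800
step 3 [1.5y] zero: DF = P = 921/1000 ≈ 0.921000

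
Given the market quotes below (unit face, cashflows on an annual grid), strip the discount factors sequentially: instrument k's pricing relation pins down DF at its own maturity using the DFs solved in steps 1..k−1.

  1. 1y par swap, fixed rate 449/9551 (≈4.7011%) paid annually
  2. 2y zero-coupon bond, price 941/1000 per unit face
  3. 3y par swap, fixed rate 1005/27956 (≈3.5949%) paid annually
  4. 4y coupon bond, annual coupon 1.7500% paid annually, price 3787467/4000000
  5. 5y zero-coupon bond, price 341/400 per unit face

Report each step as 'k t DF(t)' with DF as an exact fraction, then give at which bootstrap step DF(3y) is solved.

step 1 [1y] swap r/1=449/9551: DF=(1 − 449/9551·(0))/(1+449/9551) = 9551/10000 ≈ 0.955100
step 2 [2y] zero: DF = P = 941/1000 ≈ 0.941000
step 3 [3y] swap r/1=1005/27956: DF=(1 − 1005/27956·(0.955100+0.941000))/(1+1005/27956) = 1799/2000 ≈ 0.899500
step 4 [4y] bond c/1=7/400: DF=(3787467/4000000 − 7/400·(0.955100+0.941000+0.899500))/(1+7/400) = 353/400 ≈ 0.882500
step 5 [5y] zero: DF = P = 341/400 ≈ 0.852500

1 1 9551/10000
2 2 941/1000
3 3 1799/2000
4 4 353/400
5 5 341/400
DF(3y) is solved at step 3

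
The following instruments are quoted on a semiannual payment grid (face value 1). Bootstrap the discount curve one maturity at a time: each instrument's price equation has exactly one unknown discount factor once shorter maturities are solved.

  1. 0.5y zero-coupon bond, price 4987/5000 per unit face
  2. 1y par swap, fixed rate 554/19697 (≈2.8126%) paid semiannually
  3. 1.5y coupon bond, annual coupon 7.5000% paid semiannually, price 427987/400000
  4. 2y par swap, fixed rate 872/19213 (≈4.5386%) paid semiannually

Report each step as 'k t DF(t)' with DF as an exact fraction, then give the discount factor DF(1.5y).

1 1/2 4987/5000
2 1 9723/10000
3 3/2 9601/10000
4 2 1141/1250
DF(1.5y) = 9601/10000 ≈ 0.960100

step 1 [0.5y] zero: DF = P = 4987/5000 ≈ 0.997400
step 2 [1y] swap r/2=277/19697: DF=(1 − 277/19697·(0.997400))/(1+277/19697) = 9723/10000 ≈ 0.972300
step 3 [1.5y] bond c/2=3/80: DF=(427987/400000 − 3/80·(0.997400+0.972300))/(1+3/80) = 9601/10000 ≈ 0.960100
step 4 [2y] swap r/2=436/19213: DF=(1 − 436/19213·(0.997400+0.972300+0.960100))/(1+436/19213) = 1141/1250 ≈ 0.912800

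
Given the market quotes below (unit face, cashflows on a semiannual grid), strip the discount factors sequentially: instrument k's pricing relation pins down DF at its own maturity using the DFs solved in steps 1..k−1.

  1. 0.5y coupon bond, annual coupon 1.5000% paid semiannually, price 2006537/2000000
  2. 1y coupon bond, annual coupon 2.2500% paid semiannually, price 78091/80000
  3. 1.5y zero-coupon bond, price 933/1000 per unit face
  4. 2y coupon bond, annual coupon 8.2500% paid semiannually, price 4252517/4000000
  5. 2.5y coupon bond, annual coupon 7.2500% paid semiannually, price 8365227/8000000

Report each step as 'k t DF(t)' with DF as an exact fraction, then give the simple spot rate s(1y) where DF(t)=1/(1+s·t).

1 1/2 4979/5000
2 1 4771/5000
3 3/2 933/1000
4 2 2267/2500
5 5/2 1753/2000
s(1y) = (1/(4771/5000) − 1)/(1) = 229/4771 ≈ 4.7998%

step 1 [0.5y] bond c/2=3/400: DF=(2006537/2000000 − 3/400·(0))/(1+3/400) = 4979/5000 ≈ 0.995800
step 2 [1y] bond c/2=9/800: DF=(78091/80000 − 9/800·(0.995800))/(1+9/800) = 4771/5000 ≈ 0.954200
step 3 [1.5y] zero: DF = P = 933/1000 ≈ 0.933000
step 4 [2y] bond c/2=33/800: DF=(4252517/4000000 − 33/800·(0.995800+0.954200+0.933000))/(1+33/800) = 2267/2500 ≈ 0.906800
step 5 [2.5y] bond c/2=29/800: DF=(8365227/8000000 − 29/800·(0.995800+0.954200+0.933000+0.906800))/(1+29/800) = 1753/2000 ≈ 0.876500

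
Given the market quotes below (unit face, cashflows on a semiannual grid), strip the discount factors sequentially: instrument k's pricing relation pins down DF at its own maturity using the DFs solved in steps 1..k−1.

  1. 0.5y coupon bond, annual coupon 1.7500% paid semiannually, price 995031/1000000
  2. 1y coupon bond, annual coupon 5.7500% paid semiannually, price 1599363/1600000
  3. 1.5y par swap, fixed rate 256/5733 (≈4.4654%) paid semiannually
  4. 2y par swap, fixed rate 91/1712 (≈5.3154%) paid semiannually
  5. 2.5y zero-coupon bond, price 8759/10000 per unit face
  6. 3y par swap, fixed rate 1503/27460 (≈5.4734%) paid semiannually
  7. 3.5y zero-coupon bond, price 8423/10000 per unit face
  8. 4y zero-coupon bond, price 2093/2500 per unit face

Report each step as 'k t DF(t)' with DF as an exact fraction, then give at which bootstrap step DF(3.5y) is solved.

step 1 [0.5y] bond c/2=7/800: DF=(995031/1000000 − 7/800·(0))/(1+7/800) = 1233/1250 ≈ 0.986400
step 2 [1y] bond c/2=23/800: DF=(1599363/1600000 − 23/800·(0.986400))/(1+23/800) = 9441/10000 ≈ 0.944100
step 3 [1.5y] swap r/2=128/5733: DF=(1 − 128/5733·(0.986400+0.944100))/(1+128/5733) = 117/125 ≈ 0.936000
step 4 [2y] swap r/2=91/3424: DF=(1 − 91/3424·(0.986400+0.944100+0.936000))/(1+91/3424) = 8999/10000 ≈ 0.899900
step 5 [2.5y] zero: DF = P = 8759/10000 ≈ 0.875900
step 6 [3y] swap r/2=1503/54920: DF=(1 − 1503/54920·(0.986400+0.944100+0.936000+0.899900+0.875900))/(1+1503/54920) = 8497/10000 ≈ 0.849700
step 7 [3.5y] zero: DF = P = 8423/10000 ≈ 0.842300
step 8 [4y] zero: DF = P = 2093/2500 ≈ 0.837200

1 1/2 1233/1250
2 1 9441/10000
3 3/2 117/125
4 2 8999/10000
5 5/2 8759/10000
6 3 8497/10000
7 7/2 8423/10000
8 4 2093/2500
DF(3.5y) is solved at step 7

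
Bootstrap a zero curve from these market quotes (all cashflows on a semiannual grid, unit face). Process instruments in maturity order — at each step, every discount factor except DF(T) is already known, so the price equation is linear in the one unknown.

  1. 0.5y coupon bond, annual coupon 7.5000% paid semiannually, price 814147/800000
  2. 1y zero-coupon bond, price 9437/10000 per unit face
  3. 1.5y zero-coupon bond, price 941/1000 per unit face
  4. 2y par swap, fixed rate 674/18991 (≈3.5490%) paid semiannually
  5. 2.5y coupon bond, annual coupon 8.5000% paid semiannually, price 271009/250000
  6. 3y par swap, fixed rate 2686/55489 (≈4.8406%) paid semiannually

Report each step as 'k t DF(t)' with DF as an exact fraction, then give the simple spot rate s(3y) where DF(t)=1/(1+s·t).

step 1 [0.5y] bond c/2=3/80: DF=(814147/800000 − 3/80·(0))/(1+3/80) = 9809/10000 ≈ 0.980900
step 2 [1y] zero: DF = P = 9437/10000 ≈ 0.943700
step 3 [1.5y] zero: DF = P = 941/1000 ≈ 0.941000
step 4 [2y] swap r/2=337/18991: DF=(1 − 337/18991·(0.980900+0.943700+0.941000))/(1+337/18991) = 4663/5000 ≈ 0.932600
step 5 [2.5y] bond c/2=17/400: DF=(271009/250000 − 17/400·(0.980900+0.943700+0.941000+0.932600))/(1+17/400) = 177/200 ≈ 0.885000
step 6 [3y] swap r/2=1343/55489: DF=(1 − 1343/55489·(0.980900+0.943700+0.941000+0.932600+0.885000))/(1+1343/55489) = 8657/10000 ≈ 0.865700

1 1/2 9809/10000
2 1 9437/10000
3 3/2 941/1000
4 2 4663/5000
5 5/2 177/200
6 3 8657/10000
s(3y) = (1/(8657/10000) − 1)/(3) = 1343/25971 ≈ 5.1712%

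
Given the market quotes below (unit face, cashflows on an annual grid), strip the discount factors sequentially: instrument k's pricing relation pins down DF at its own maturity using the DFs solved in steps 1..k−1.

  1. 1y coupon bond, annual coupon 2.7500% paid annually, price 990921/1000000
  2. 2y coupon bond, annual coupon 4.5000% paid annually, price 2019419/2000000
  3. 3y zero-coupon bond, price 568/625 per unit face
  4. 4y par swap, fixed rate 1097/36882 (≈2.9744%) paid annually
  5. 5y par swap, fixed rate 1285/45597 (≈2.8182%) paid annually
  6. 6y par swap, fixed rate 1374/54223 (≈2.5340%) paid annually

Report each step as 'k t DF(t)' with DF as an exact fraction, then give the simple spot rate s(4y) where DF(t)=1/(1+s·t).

1 1 2411/2500
2 2 9247/10000
3 3 568/625
4 4 8903/10000
5 5 1743/2000
6 6 4313/5000
s(4y) = (1/(8903/10000) − 1)/(4) = 1097/35612 ≈ 3.0804%

step 1 [1y] bond c/1=11/400: DF=(990921/1000000 − 11/400·(0))/(1+11/400) = 2411/2500 ≈ 0.964400
step 2 [2y] bond c/1=9/200: DF=(2019419/2000000 − 9/200·(0.964400))/(1+9/200) = 9247/10000 ≈ 0.924700
step 3 [3y] zero: DF = P = 568/625 ≈ 0.908800
step 4 [4y] swap r/1=1097/36882: DF=(1 − 1097/36882·(0.964400+0.924700+0.908800))/(1+1097/36882) = 8903/10000 ≈ 0.890300
step 5 [5y] swap r/1=1285/45597: DF=(1 − 1285/45597·(0.964400+0.924700+0.908800+0.890300))/(1+1285/45597) = 1743/2000 ≈ 0.871500
step 6 [6y] swap r/1=1374/54223: DF=(1 − 1374/54223·(0.964400+0.924700+0.908800+0.890300+0.871500))/(1+1374/54223) = 4313/5000 ≈ 0.862600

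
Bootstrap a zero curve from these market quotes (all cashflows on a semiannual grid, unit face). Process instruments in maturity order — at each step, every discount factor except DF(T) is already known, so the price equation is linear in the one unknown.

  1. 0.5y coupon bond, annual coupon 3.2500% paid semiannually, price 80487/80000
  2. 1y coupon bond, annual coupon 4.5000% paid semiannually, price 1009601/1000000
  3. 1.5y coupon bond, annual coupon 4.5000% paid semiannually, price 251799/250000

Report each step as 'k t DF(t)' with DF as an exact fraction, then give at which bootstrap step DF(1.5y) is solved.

step 1 [0.5y] bond c/2=13/800: DF=(80487/80000 − 13/800·(0))/(1+13/800) = 99/100 ≈ 0.990000
step 2 [1y] bond c/2=9/400: DF=(1009601/1000000 − 9/400·(0.990000))/(1+9/400) = 1207/1250 ≈ 0.965600
step 3 [1.5y] bond c/2=9/400: DF=(251799/250000 − 9/400·(0.990000+0.965600))/(1+9/400) = 471/500 ≈ 0.942000

1 1/2 99/100
2 1 1207/1250
3 3/2 471/500
DF(1.5y) is solved at step 3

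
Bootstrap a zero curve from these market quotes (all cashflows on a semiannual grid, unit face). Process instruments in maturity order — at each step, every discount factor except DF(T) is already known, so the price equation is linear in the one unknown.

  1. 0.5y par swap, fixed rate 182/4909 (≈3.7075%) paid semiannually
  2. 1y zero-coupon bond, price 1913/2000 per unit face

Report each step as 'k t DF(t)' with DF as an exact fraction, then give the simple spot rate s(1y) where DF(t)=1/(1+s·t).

1 1/2 4909/5000
2 1 1913/2000
s(1y) = (1/(1913/2000) − 1)/(1) = 87/1913 ≈ 4.5478%

step 1 [0.5y] swap r/2=91/4909: DF=(1 − 91/4909·(0))/(1+91/4909) = 4909/5000 ≈ 0.981800
step 2 [1y] zero: DF = P = 1913/2000 ≈ 0.956500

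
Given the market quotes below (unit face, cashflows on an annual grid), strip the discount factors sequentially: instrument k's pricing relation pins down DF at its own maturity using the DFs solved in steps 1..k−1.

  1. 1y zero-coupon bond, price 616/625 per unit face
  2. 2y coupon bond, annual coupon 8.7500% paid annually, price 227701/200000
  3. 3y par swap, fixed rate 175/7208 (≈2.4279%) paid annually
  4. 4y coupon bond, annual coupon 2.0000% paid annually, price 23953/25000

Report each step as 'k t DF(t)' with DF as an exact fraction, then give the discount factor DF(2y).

step 1 [1y] zero: DF = P = 616/625 ≈ 0.985600
step 2 [2y] bond c/1=7/80: DF=(227701/200000 − 7/80·(0.985600))/(1+7/80) = 2419/2500 ≈ 0.967600
step 3 [3y] swap r/1=175/7208: DF=(1 − 175/7208·(0.985600+0.967600))/(1+175/7208) = 93/100 ≈ 0.930000
step 4 [4y] bond c/1=1/50: DF=(23953/25000 − 1/50·(0.985600+0.967600+0.930000))/(1+1/50) = 2207/2500 ≈ 0.882800

1 1 616/625
2 2 2419/2500
3 3 93/100
4 4 2207/2500
DF(2y) = 2419/2500 ≈ 0.967600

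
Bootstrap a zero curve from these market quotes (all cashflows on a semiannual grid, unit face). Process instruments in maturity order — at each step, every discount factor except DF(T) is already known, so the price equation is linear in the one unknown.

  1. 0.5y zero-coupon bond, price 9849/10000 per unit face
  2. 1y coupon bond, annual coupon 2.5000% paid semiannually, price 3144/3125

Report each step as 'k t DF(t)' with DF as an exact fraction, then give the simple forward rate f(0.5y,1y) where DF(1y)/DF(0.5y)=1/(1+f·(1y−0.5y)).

step 1 [0.5y] zero: DF = P = 9849/10000 ≈ 0.984900
step 2 [1y] bond c/2=1/80: DF=(3144/3125 − 1/80·(0.984900))/(1+1/80) = 1963/2000 ≈ 0.981500

1 1/2 9849/10000
2 1 1963/2000
f(0.5y,1y) = ((9849/10000)/(1963/2000) − 1)/(1/2) = 68/9815 ≈ 0.6928%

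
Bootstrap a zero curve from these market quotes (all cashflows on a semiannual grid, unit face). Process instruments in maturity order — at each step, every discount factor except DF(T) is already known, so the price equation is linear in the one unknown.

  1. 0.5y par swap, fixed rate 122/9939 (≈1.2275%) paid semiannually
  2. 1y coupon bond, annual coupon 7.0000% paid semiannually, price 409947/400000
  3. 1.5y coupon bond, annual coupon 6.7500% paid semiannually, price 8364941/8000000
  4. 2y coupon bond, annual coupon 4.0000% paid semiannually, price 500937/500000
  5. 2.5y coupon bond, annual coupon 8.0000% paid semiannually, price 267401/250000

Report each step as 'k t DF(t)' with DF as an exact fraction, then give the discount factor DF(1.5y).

step 1 [0.5y] swap r/2=61/9939: DF=(1 − 61/9939·(0))/(1+61/9939) = 9939/10000 ≈ 0.993900
step 2 [1y] bond c/2=7/200: DF=(409947/400000 − 7/200·(0.993900))/(1+7/200) = 4783/5000 ≈ 0.956600
step 3 [1.5y] bond c/2=27/800: DF=(8364941/8000000 − 27/800·(0.993900+0.956600))/(1+27/800) = 4739/5000 ≈ 0.947800
step 4 [2y] bond c/2=1/50: DF=(500937/500000 − 1/50·(0.993900+0.956600+0.947800))/(1+1/50) = 4627/5000 ≈ 0.925400
step 5 [2.5y] bond c/2=1/25: DF=(267401/250000 − 1/25·(0.993900+0.956600+0.947800+0.925400))/(1+1/25) = 4407/5000 ≈ 0.881400

1 1/2 9939/10000
2 1 4783/5000
3 3/2 4739/5000
4 2 4627/5000
5 5/2 4407/5000
DF(1.5y) = 4739/5000 ≈ 0.947800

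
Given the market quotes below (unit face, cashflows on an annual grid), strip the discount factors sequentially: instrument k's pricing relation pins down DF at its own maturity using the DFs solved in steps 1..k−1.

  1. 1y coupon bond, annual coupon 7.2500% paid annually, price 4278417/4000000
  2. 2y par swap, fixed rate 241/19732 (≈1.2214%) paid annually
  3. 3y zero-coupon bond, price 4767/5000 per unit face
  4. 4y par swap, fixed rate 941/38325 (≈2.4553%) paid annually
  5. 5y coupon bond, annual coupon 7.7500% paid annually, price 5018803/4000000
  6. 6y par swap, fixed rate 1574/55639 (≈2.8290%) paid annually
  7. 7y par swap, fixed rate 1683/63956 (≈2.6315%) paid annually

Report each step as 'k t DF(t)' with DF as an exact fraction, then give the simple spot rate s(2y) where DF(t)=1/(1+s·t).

step 1 [1y] bond c/1=29/400: DF=(4278417/4000000 − 29/400·(0))/(1+29/400) = 9973/10000 ≈ 0.997300
step 2 [2y] swap r/1=241/19732: DF=(1 − 241/19732·(0.997300))/(1+241/19732) = 9759/10000 ≈ 0.975900
step 3 [3y] zero: DF = P = 4767/5000 ≈ 0.953400
step 4 [4y] swap r/1=941/38325: DF=(1 − 941/38325·(0.997300+0.975900+0.953400))/(1+941/38325) = 9059/10000 ≈ 0.905900
step 5 [5y] bond c/1=31/400: DF=(5018803/4000000 − 31/400·(0.997300+0.975900+0.953400+0.905900))/(1+31/400) = 1111/1250 ≈ 0.888800
step 6 [6y] swap r/1=1574/55639: DF=(1 − 1574/55639·(0.997300+0.975900+0.953400+0.905900+0.888800))/(1+1574/55639) = 4213/5000 ≈ 0.842600
step 7 [7y] swap r/1=1683/63956: DF=(1 − 1683/63956·(0.997300+0.975900+0.953400+0.905900+0.888800+0.842600))/(1+1683/63956) = 8317/10000 ≈ 0.831700

1 1 9973/10000
2 2 9759/10000
3 3 4767/5000
4 4 9059/10000
5 5 1111/1250
6 6 4213/5000
7 7 8317/10000
s(2y) = (1/(9759/10000) − 1)/(2) = 241/19518 ≈ 1.2348%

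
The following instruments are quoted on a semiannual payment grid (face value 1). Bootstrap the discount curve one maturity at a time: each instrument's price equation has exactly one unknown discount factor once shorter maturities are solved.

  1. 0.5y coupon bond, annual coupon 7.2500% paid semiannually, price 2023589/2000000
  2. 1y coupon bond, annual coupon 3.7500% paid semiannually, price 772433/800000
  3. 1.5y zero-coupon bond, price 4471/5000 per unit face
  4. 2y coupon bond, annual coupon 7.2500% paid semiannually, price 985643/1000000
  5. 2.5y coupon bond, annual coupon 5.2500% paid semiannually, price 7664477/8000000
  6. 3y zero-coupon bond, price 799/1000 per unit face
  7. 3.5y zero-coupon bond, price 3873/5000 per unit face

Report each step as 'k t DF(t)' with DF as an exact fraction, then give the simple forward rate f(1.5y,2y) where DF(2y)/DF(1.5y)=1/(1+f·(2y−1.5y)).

step 1 [0.5y] bond c/2=29/800: DF=(2023589/2000000 − 29/800·(0))/(1+29/800) = 2441/2500 ≈ 0.976400
step 2 [1y] bond c/2=3/160: DF=(772433/800000 − 3/160·(0.976400))/(1+3/160) = 4649/5000 ≈ 0.929800
step 3 [1.5y] zero: DF = P = 4471/5000 ≈ 0.894200
step 4 [2y] bond c/2=29/800: DF=(985643/1000000 − 29/800·(0.976400+0.929800+0.894200))/(1+29/800) = 2133/2500 ≈ 0.853200
step 5 [2.5y] bond c/2=21/800: DF=(7664477/8000000 − 21/800·(0.976400+0.929800+0.894200+0.853200))/(1+21/800) = 8401/10000 ≈ 0.840100
step 6 [3y] zero: DF = P = 799/1000 ≈ 0.799000
step 7 [3.5y] zero: DF = P = 3873/5000 ≈ 0.774600

1 1/2 2441/2500
2 1 4649/5000
3 3/2 4471/5000
4 2 2133/2500
5 5/2 8401/10000
6 3 799/1000
7 7/2 3873/5000
f(1.5y,2y) = ((4471/5000)/(2133/2500) − 1)/(1/2) = 205/2133 ≈ 9.6109%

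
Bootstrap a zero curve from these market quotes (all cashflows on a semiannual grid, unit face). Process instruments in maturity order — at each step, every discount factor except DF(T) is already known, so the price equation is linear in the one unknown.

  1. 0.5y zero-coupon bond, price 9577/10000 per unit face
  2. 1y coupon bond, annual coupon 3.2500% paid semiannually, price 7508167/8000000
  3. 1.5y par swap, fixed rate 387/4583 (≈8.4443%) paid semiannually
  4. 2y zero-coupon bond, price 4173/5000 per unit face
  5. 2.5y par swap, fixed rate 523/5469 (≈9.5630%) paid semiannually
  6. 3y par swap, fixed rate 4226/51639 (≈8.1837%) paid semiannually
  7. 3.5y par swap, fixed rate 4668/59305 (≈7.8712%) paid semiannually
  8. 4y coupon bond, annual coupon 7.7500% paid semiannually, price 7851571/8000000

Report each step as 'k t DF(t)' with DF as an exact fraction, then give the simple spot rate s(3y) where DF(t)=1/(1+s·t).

1 1/2 9577/10000
2 1 4541/5000
3 3/2 8839/10000
4 2 4173/5000
5 5/2 1977/2500
6 3 7887/10000
7 7/2 3833/5000
8 4 1809/2500
s(3y) = (1/(7887/10000) − 1)/(3) = 2113/23661 ≈ 8.9303%

step 1 [0.5y] zero: DF = P = 9577/10000 ≈ 0.957700
step 2 [1y] bond c/2=13/800: DF=(7508167/8000000 − 13/800·(0.957700))/(1+13/800) = 4541/5000 ≈ 0.908200
step 3 [1.5y] swap r/2=387/9166: DF=(1 − 387/9166·(0.957700+0.908200))/(1+387/9166) = 8839/10000 ≈ 0.883900
step 4 [2y] zero: DF = P = 4173/5000 ≈ 0.834600
step 5 [2.5y] swap r/2=523/10938: DF=(1 − 523/10938·(0.957700+0.908200+0.883900+0.834600))/(1+523/10938) = 1977/2500 ≈ 0.790800
step 6 [3y] swap r/2=2113/51639: DF=(1 − 2113/51639·(0.957700+0.908200+0.883900+0.834600+0.790800))/(1+2113/51639) = 7887/10000 ≈ 0.788700
step 7 [3.5y] swap r/2=2334/59305: DF=(1 − 2334/59305·(0.957700+0.908200+0.883900+0.834600+0.790800+0.788700))/(1+2334/59305) = 3833/5000 ≈ 0.766600
step 8 [4y] bond c/2=31/800: DF=(7851571/8000000 − 31/800·(0.957700+0.908200+0.883900+0.834600+0.790800+0.788700+0.766600))/(1+31/800) = 1809/2500 ≈ 0.723600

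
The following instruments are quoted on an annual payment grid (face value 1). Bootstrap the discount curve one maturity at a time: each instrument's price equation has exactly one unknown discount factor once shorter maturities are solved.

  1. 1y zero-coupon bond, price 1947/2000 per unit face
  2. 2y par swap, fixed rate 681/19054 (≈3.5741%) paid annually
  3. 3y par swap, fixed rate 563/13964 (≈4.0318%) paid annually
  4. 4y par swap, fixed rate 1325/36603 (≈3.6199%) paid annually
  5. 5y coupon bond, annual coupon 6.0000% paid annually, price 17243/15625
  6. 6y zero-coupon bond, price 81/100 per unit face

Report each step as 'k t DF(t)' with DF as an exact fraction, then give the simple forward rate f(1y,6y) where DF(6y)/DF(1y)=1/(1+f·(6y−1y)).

1 1 1947/2000
2 2 9319/10000
3 3 4437/5000
4 4 347/400
5 5 8339/10000
6 6 81/100
f(1y,6y) = ((1947/2000)/(81/100) − 1)/(5) = 109/2700 ≈ 4.0370%

step 1 [1y] zero: DF = P = 1947/2000 ≈ 0.973500
step 2 [2y] swap r/1=681/19054: DF=(1 − 681/19054·(0.973500))/(1+681/19054) = 9319/10000 ≈ 0.931900
step 3 [3y] swap r/1=563/13964: DF=(1 − 563/13964·(0.973500+0.931900))/(1+563/13964) = 4437/5000 ≈ 0.887400
step 4 [4y] swap r/1=1325/36603: DF=(1 − 1325/36603·(0.973500+0.931900+0.887400))/(1+1325/36603) = 347/400 ≈ 0.867500
step 5 [5y] bond c/1=3/50: DF=(17243/15625 − 3/50·(0.973500+0.931900+0.887400+0.867500))/(1+3/50) = 8339/10000 ≈ 0.833900
step 6 [6y] zero: DF = P = 81/100 ≈ 0.810000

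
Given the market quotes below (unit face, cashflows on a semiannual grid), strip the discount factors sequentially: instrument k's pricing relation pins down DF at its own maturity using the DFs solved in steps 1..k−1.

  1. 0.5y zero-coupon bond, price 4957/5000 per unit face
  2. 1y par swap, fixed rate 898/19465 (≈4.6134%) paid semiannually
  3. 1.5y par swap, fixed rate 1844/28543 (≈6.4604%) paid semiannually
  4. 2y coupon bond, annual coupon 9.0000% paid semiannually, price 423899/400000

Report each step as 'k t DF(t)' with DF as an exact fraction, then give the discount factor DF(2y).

step 1 [0.5y] zero: DF = P = 4957/5000 ≈ 0.991400
step 2 [1y] swap r/2=449/19465: DF=(1 − 449/19465·(0.991400))/(1+449/19465) = 9551/10000 ≈ 0.955100
step 3 [1.5y] swap r/2=922/28543: DF=(1 − 922/28543·(0.991400+0.955100))/(1+922/28543) = 4539/5000 ≈ 0.907800
step 4 [2y] bond c/2=9/200: DF=(423899/400000 − 9/200·(0.991400+0.955100+0.907800))/(1+9/200) = 557/625 ≈ 0.891200

1 1/2 4957/5000
2 1 9551/10000
3 3/2 4539/5000
4 2 557/625
DF(2y) = 557/625 ≈ 0.891200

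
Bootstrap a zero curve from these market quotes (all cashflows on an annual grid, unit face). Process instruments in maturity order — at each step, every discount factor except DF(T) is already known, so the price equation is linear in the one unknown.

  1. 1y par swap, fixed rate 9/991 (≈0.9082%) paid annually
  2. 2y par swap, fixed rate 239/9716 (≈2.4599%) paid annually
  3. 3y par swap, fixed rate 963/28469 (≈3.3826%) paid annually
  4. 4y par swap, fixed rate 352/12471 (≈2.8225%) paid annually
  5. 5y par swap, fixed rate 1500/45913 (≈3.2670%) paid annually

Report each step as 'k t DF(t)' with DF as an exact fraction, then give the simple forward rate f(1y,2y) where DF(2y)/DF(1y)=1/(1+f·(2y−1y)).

step 1 [1y] swap r/1=9/991: DF=(1 − 9/991·(0))/(1+9/991) = 991/1000 ≈ 0.991000
step 2 [2y] swap r/1=239/9716: DF=(1 − 239/9716·(0.991000))/(1+239/9716) = 4761/5000 ≈ 0.952200
step 3 [3y] swap r/1=963/28469: DF=(1 − 963/28469·(0.991000+0.952200))/(1+963/28469) = 9037/10000 ≈ 0.903700
step 4 [4y] swap r/1=352/12471: DF=(1 − 352/12471·(0.991000+0.952200+0.903700))/(1+352/12471) = 559/625 ≈ 0.894400
step 5 [5y] swap r/1=1500/45913: DF=(1 − 1500/45913·(0.991000+0.952200+0.903700+0.894400))/(1+1500/45913) = 17/20 ≈ 0.850000

1 1 991/1000
2 2 4761/5000
3 3 9037/10000
4 4 559/625
5 5 17/20
f(1y,2y) = ((991/1000)/(4761/5000) − 1)/(1) = 194/4761 ≈ 4.0748%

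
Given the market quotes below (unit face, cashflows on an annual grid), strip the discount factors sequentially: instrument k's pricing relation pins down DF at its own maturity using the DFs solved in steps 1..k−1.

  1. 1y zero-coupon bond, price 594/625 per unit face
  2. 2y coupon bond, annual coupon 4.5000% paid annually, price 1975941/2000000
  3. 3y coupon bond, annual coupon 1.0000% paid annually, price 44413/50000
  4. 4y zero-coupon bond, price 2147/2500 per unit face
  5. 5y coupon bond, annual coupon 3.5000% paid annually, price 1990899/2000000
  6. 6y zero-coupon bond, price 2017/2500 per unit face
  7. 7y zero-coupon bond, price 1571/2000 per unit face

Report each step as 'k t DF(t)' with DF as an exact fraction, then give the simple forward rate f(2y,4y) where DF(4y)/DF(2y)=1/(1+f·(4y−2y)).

step 1 [1y] zero: DF = P = 594/625 ≈ 0.950400
step 2 [2y] bond c/1=9/200: DF=(1975941/2000000 − 9/200·(0.950400))/(1+9/200) = 1809/2000 ≈ 0.904500
step 3 [3y] bond c/1=1/100: DF=(44413/50000 − 1/100·(0.950400+0.904500))/(1+1/100) = 8611/10000 ≈ 0.861100
step 4 [4y] zero: DF = P = 2147/2500 ≈ 0.858800
step 5 [5y] bond c/1=7/200: DF=(1990899/2000000 − 7/200·(0.950400+0.904500+0.861100+0.858800))/(1+7/200) = 8409/10000 ≈ 0.840900
step 6 [6y] zero: DF = P = 2017/2500 ≈ 0.806800
step 7 [7y] zero: DF = P = 1571/2000 ≈ 0.785500

1 1 594/625
2 2 1809/2000
3 3 8611/10000
4 4 2147/2500
5 5 8409/10000
6 6 2017/2500
7 7 1571/2000
f(2y,4y) = ((1809/2000)/(2147/2500) − 1)/(2) = 457/17176 ≈ 2.6607%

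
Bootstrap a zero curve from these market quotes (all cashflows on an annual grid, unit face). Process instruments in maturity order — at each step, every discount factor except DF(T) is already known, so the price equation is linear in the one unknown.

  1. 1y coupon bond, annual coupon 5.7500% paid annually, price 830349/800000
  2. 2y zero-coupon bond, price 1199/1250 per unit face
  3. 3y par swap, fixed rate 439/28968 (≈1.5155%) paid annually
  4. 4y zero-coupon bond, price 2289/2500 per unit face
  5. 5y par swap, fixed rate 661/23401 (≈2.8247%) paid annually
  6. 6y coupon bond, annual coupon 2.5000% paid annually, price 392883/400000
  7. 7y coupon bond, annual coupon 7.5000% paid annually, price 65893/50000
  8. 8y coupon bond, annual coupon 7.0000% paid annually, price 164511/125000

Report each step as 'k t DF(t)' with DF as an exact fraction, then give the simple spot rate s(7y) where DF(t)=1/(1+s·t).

1 1 1963/2000
2 2 1199/1250
3 3 9561/10000
4 4 2289/2500
5 5 4339/5000
6 6 8441/10000
7 7 1681/2000
8 8 1017/1250
s(7y) = (1/(1681/2000) − 1)/(7) = 319/11767 ≈ 2.7110%

step 1 [1y] bond c/1=23/400: DF=(830349/800000 − 23/400·(0))/(1+23/400) = 1963/2000 ≈ 0.981500
step 2 [2y] zero: DF = P = 1199/1250 ≈ 0.959200
step 3 [3y] swap r/1=439/28968: DF=(1 − 439/28968·(0.981500+0.959200))/(1+439/28968) = 9561/10000 ≈ 0.956100
step 4 [4y] zero: DF = P = 2289/2500 ≈ 0.915600
step 5 [5y] swap r/1=661/23401: DF=(1 − 661/23401·(0.981500+0.959200+0.956100+0.915600))/(1+661/23401) = 4339/5000 ≈ 0.867800
step 6 [6y] bond c/1=1/40: DF=(392883/400000 − 1/40·(0.981500+0.959200+0.956100+0.915600+0.867800))/(1+1/40) = 8441/10000 ≈ 0.844100
step 7 [7y] bond c/1=3/40: DF=(65893/50000 − 3/40·(0.981500+0.959200+0.956100+0.915600+0.867800+0.844100))/(1+3/40) = 1681/2000 ≈ 0.840500
step 8 [8y] bond c/1=7/100: DF=(164511/125000 − 7/100·(0.981500+0.959200+0.956100+0.915600+0.867800+0.844100+0.840500))/(1+7/100) = 1017/1250 ≈ 0.813600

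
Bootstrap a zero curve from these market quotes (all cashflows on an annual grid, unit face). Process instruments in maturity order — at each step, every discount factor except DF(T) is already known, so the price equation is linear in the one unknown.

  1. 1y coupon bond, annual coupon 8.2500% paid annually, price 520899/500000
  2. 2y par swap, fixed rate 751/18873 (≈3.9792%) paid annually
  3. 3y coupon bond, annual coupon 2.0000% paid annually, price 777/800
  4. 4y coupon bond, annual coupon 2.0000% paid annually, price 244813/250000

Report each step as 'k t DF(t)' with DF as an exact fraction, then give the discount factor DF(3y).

1 1 1203/1250
2 2 9249/10000
3 3 572/625
4 4 9051/10000
DF(3y) = 572/625 ≈ 0.915200

step 1 [1y] bond c/1=33/400: DF=(520899/500000 − 33/400·(0))/(1+33/400) = 1203/1250 ≈ 0.962400
step 2 [2y] swap r/1=751/18873: DF=(1 − 751/18873·(0.962400))/(1+751/18873) = 9249/10000 ≈ 0.924900
step 3 [3y] bond c/1=1/50: DF=(777/800 − 1/50·(0.962400+0.924900))/(1+1/50) = 572/625 ≈ 0.915200
step 4 [4y] bond c/1=1/50: DF=(244813/250000 − 1/50·(0.962400+0.924900+0.915200))/(1+1/50) = 9051/10000 ≈ 0.905100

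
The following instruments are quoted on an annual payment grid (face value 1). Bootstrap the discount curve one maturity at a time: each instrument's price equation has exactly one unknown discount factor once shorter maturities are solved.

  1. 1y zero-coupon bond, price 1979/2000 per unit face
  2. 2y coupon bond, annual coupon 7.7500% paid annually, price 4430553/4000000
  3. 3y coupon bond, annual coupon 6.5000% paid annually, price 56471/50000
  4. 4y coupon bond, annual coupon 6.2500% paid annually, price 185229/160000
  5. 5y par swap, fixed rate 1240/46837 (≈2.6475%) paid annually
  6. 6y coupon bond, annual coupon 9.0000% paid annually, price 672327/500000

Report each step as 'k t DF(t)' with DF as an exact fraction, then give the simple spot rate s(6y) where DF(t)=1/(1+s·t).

1 1 1979/2000
2 2 598/625
3 3 9417/10000
4 4 9197/10000
5 5 219/250
6 6 8469/10000
s(6y) = (1/(8469/10000) − 1)/(6) = 1531/50814 ≈ 3.0129%

step 1 [1y] zero: DF = P = 1979/2000 ≈ 0.989500
step 2 [2y] bond c/1=31/400: DF=(4430553/4000000 − 31/400·(0.989500))/(1+31/400) = 598/625 ≈ 0.956800
step 3 [3y] bond c/1=13/200: DF=(56471/50000 − 13/200·(0.989500+0.956800))/(1+13/200) = 9417/10000 ≈ 0.941700
step 4 [4y] bond c/1=1/16: DF=(185229/160000 − 1/16·(0.989500+0.956800+0.941700))/(1+1/16) = 9197/10000 ≈ 0.919700
step 5 [5y] swap r/1=1240/46837: DF=(1 − 1240/46837·(0.989500+0.956800+0.941700+0.919700))/(1+1240/46837) = 219/250 ≈ 0.876000
step 6 [6y] bond c/1=9/100: DF=(672327/500000 − 9/100·(0.989500+0.956800+0.941700+0.919700+0.876000))/(1+9/100) = 8469/10000 ≈ 0.846900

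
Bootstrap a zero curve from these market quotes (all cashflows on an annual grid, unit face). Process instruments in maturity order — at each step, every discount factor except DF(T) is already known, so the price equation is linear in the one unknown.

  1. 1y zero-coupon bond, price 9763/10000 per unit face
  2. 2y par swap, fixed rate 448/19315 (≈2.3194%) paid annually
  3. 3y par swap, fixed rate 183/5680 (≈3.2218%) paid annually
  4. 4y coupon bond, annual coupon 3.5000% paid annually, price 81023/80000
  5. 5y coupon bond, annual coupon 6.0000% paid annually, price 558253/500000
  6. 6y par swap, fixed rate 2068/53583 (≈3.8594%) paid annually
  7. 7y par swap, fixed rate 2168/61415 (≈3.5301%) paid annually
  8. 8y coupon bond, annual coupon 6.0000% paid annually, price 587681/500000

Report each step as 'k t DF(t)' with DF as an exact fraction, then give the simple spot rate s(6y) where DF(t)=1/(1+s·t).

1 1 9763/10000
2 2 597/625
3 3 1817/2000
4 4 353/400
5 5 4213/5000
6 6 1983/2500
7 7 979/1250
8 8 1903/2500
s(6y) = (1/(1983/2500) − 1)/(6) = 517/11898 ≈ 4.3453%

step 1 [1y] zero: DF = P = 9763/10000 ≈ 0.976300
step 2 [2y] swap r/1=448/19315: DF=(1 − 448/19315·(0.976300))/(1+448/19315) = 597/625 ≈ 0.955200
step 3 [3y] swap r/1=183/5680: DF=(1 − 183/5680·(0.976300+0.955200))/(1+183/5680) = 1817/2000 ≈ 0.908500
step 4 [4y] bond c/1=7/200: DF=(81023/80000 − 7/200·(0.976300+0.955200+0.908500))/(1+7/200) = 353/400 ≈ 0.882500
step 5 [5y] bond c/1=3/50: DF=(558253/500000 − 3/50·(0.976300+0.955200+0.908500+0.882500))/(1+3/50) = 4213/5000 ≈ 0.842600
step 6 [6y] swap r/1=2068/53583: DF=(1 − 2068/53583·(0.976300+0.955200+0.908500+0.882500+0.842600))/(1+2068/53583) = 1983/2500 ≈ 0.793200
step 7 [7y] swap r/1=2168/61415: DF=(1 − 2168/61415·(0.976300+0.955200+0.908500+0.882500+0.842600+0.793200))/(1+2168/61415) = 979/1250 ≈ 0.783200
step 8 [8y] bond c/1=3/50: DF=(587681/500000 − 3/50·(0.976300+0.955200+0.908500+0.882500+0.842600+0.793200+0.783200))/(1+3/50) = 1903/2500 ≈ 0.761200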